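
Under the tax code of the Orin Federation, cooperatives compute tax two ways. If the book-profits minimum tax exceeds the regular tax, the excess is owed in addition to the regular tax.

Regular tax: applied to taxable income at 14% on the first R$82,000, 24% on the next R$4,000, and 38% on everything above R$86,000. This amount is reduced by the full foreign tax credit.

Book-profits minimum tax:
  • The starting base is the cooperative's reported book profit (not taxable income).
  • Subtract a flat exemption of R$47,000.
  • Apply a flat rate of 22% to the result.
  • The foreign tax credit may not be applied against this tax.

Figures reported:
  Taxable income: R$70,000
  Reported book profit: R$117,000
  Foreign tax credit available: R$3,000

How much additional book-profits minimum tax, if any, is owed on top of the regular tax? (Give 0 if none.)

R$8,600

Book-profits minimum tax:
  Base (reported book profit): R$117,000
  Less exemption R$47,000 → base R$70,000
  R$70,000 × 22% = R$15,400

Regular tax:
  R$70,000 × 14% = R$9,800
  Less foreign tax credit R$3,000 → R$6,800

Excess of book-profits minimum tax over regular tax: R$15,400 − R$6,800 = R$8,600.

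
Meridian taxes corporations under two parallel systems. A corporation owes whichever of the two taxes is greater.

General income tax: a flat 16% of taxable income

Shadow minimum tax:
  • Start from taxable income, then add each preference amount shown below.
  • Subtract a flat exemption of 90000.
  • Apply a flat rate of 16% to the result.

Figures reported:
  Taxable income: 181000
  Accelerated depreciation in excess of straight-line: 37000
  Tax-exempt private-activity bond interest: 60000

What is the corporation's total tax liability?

General income tax:
  181000 × 16% = 28960

Shadow minimum tax:
  Adjusted income: 181000 + 37000 + 60000 = 278000
  Less exemption 90000 → base 188000
  188000 × 16% = 30080

30080 > 28960, so the shadow minimum tax is the binding amount.

30080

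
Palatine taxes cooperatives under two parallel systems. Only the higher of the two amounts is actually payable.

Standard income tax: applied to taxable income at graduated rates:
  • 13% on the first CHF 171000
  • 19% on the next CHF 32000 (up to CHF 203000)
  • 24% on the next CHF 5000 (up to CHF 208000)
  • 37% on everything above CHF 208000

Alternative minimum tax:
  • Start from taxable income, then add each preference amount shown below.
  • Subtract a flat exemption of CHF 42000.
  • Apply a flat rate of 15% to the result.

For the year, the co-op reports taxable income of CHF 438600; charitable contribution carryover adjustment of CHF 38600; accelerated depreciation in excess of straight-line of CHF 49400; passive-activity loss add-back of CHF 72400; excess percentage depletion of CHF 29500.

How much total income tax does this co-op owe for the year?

CHF 114832

Standard income tax:
  CHF 171000 × 13% = CHF 22230
  CHF 32000 × 19% = CHF 6080
  CHF 5000 × 24% = CHF 1200
  CHF 230600 × 37% = CHF 85322
  → CHF 114832

Alternative minimum tax:
  Adjusted income: CHF 438600 + CHF 38600 + CHF 49400 + CHF 72400 + CHF 29500 = CHF 628500
  Less exemption CHF 42000 → base CHF 586500
  CHF 586500 × 15% = CHF 87975

CHF 114832 > CHF 87975, so the standard income tax governs.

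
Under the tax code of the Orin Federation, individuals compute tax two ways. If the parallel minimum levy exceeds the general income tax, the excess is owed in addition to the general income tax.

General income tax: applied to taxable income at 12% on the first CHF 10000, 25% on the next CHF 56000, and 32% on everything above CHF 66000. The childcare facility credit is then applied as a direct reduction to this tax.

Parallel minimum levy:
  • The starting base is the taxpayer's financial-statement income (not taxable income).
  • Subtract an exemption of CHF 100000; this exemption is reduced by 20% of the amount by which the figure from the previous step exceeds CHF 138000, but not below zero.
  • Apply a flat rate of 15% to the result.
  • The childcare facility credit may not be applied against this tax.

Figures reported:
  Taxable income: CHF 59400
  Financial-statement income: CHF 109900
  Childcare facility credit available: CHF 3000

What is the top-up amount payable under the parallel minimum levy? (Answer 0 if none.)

Parallel minimum levy:
  Base (financial-statement income): CHF 109900
  Exemption: CHF 109900 ≤ CHF 138000, so full CHF 100000 applies
  Base: CHF 109900 − CHF 100000 = CHF 9900
  CHF 9900 × 15% = CHF 1485

General income tax:
  CHF 10000 × 12% = CHF 1200
  CHF 49400 × 25% = CHF 12350
  → CHF 13550
  Less childcare facility credit CHF 3000 → CHF 10550

CHF 1485 ≤ CHF 10550, so no add-on is due.

CHF 0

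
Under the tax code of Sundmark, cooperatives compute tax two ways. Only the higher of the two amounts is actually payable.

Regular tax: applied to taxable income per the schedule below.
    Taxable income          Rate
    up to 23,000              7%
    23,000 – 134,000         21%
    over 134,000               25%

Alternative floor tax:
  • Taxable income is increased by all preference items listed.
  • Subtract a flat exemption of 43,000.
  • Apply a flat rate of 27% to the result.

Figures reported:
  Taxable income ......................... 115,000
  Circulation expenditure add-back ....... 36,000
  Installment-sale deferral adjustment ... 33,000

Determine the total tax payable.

Regular tax:
  23,000 × 7% = 1,610
  92,000 × 21% = 19,320
  → 20,930

Alternative floor tax:
  Adjusted income: 115,000 + 36,000 + 33,000 = 184,000
  Less exemption 43,000 → base 141,000
  141,000 × 27% = 38,070

38,070 > 20,930, so the alternative floor tax is the binding amount.

38,070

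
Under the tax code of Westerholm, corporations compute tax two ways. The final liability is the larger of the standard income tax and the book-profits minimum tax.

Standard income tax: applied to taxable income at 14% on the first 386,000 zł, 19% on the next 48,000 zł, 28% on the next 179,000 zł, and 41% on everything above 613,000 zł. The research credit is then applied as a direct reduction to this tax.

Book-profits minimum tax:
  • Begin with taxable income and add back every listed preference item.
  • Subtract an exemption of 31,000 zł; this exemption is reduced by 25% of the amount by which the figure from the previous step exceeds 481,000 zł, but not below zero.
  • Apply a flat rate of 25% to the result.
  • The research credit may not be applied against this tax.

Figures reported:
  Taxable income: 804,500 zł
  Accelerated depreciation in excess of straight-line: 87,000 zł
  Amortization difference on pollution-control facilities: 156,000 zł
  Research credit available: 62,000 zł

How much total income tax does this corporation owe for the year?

Book-profits minimum tax:
  Adjusted income: 804,500 zł + 87,000 zł + 156,000 zł = 1,047,500 zł
  Exemption: 25% × (1,047,500 zł − 481,000 zł) = 141,625 zł ≥ 31,000 zł, so the exemption is fully phased out
  Base: 1,047,500 zł − 0 zł = 1,047,500 zł
  1,047,500 zł × 25% = 261,875 zł

Standard income tax:
  386,000 zł × 14% = 54,040 zł
  48,000 zł × 19% = 9,120 zł
  179,000 zł × 28% = 50,120 zł
  191,500 zł × 41% = 78,515 zł
  → 191,795 zł
  Less research credit 62,000 zł → 129,795 zł

261,875 zł > 129,795 zł, so the book-profits minimum tax is the binding amount.

261,875 zł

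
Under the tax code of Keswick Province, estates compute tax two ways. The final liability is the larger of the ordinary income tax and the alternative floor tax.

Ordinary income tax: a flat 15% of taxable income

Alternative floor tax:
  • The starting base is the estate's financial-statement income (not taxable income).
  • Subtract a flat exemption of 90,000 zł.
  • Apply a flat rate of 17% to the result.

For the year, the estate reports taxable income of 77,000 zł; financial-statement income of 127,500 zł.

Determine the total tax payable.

11,550 zł

Alternative floor tax:
  Base (financial-statement income): 127,500 zł
  Less exemption 90,000 zł → base 37,500 zł
  37,500 zł × 17% = 6,375 zł

Ordinary income tax:
  77,000 zł × 15% = 11,550 zł

11,550 zł > 6,375 zł, so the ordinary income tax governs.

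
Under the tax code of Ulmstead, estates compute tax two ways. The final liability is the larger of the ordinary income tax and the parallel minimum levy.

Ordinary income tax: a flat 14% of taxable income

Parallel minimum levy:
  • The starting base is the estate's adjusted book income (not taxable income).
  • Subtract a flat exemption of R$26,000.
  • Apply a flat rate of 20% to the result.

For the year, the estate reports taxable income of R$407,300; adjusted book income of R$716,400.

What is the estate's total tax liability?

Parallel minimum levy:
  Base (adjusted book income): R$716,400
  Less exemption R$26,000 → base R$690,400
  R$690,400 × 20% = R$138,080

Ordinary income tax:
  R$407,300 × 14% = R$57,022

R$138,080 > R$57,022, so the parallel minimum levy is the binding amount.

R$138,080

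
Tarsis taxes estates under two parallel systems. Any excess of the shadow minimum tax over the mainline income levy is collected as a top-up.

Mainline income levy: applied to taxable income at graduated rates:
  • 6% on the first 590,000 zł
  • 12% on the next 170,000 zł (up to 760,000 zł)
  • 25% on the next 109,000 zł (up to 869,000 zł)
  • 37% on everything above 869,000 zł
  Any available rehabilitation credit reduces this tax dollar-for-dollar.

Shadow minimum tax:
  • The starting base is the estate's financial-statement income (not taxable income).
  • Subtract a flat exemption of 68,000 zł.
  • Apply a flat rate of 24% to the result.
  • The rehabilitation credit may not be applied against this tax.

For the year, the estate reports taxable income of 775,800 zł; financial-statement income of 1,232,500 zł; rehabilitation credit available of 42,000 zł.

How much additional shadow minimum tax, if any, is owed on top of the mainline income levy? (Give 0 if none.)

Mainline income levy:
  590,000 zł × 6% = 35,400 zł
  170,000 zł × 12% = 20,400 zł
  15,800 zł × 25% = 3,950 zł
  → 59,750 zł
  Less rehabilitation credit 42,000 zł → 17,750 zł

Shadow minimum tax:
  Base (financial-statement income): 1,232,500 zł
  Less exemption 68,000 zł → base 1,164,500 zł
  1,164,500 zł × 24% = 279,480 zł

Excess of shadow minimum tax over mainline income levy: 279,480 zł − 17,750 zł = 261,730 zł.

261,730 zł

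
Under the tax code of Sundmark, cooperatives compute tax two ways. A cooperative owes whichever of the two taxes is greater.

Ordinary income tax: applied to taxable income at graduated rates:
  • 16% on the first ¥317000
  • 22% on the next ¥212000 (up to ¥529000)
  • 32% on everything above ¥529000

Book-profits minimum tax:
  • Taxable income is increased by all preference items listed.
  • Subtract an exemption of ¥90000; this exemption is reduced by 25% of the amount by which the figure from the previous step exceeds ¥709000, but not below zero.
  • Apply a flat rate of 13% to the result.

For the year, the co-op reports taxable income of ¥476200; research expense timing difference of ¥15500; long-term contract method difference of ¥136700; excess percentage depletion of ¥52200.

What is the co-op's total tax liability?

Ordinary income tax:
  ¥317000 × 16% = ¥50720
  ¥159200 × 22% = ¥35024
  → ¥85744

Book-profits minimum tax:
  Adjusted income: ¥476200 + ¥15500 + ¥136700 + ¥52200 = ¥680600
  Exemption: ¥680600 ≤ ¥709000, so full ¥90000 applies
  Base: ¥680600 − ¥90000 = ¥590600
  ¥590600 × 13% = ¥76778

¥85744 > ¥76778, so the ordinary income tax governs.

¥85744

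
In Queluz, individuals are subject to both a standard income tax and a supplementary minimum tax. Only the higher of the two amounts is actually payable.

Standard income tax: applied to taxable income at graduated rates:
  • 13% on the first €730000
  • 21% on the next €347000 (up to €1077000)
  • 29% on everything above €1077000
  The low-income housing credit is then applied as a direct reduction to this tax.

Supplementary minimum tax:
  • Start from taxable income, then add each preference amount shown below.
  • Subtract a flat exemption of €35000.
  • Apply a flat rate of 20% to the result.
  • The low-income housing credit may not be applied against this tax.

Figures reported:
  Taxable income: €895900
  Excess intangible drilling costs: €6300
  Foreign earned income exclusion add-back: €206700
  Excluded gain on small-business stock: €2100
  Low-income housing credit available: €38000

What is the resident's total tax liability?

Supplementary minimum tax:
  Adjusted income: €895900 + €6300 + €206700 + €2100 = €1111000
  Less exemption €35000 → base €1076000
  €1076000 × 20% = €215200

Standard income tax:
  €730000 × 13% = €94900
  €165900 × 21% = €34839
  → €129739
  Less low-income housing credit €38000 → €91739

€215200 > €91739, so the supplementary minimum tax is the binding amount.

€215200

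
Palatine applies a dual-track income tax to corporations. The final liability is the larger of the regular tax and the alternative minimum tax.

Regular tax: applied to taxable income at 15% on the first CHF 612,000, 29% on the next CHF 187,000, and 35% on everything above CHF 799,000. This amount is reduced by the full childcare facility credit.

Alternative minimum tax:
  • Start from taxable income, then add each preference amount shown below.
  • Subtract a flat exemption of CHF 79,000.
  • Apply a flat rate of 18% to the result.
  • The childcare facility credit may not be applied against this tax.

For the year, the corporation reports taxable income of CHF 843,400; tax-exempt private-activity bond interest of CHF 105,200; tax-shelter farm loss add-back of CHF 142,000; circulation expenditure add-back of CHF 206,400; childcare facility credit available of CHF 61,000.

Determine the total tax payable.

Regular tax:
  CHF 612,000 × 15% = CHF 91,800
  CHF 187,000 × 29% = CHF 54,230
  CHF 44,400 × 35% = CHF 15,540
  → CHF 161,570
  Less childcare facility credit CHF 61,000 → CHF 100,570

Alternative minimum tax:
  Adjusted income: CHF 843,400 + CHF 105,200 + CHF 142,000 + CHF 206,400 = CHF 1,297,000
  Less exemption CHF 79,000 → base CHF 1,218,000
  CHF 1,218,000 × 18% = CHF 219,240

CHF 219,240 > CHF 100,570, so the alternative minimum tax is the binding amount.

CHF 219,240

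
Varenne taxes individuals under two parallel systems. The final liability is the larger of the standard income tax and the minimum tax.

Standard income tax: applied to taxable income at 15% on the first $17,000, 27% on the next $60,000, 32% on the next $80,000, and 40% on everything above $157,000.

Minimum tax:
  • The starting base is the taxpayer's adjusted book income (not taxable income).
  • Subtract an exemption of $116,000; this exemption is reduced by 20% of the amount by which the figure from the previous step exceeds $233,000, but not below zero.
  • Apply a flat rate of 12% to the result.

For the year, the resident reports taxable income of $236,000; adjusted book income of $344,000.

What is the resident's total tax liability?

$75,950

Minimum tax:
  Base (adjusted book income): $344,000
  Exemption: $116,000 − 20% × ($344,000 − $233,000) = $116,000 − $22,200 = $93,800
  Base: $344,000 − $93,800 = $250,200
  $250,200 × 12% = $30,024

Standard income tax:
  $17,000 × 15% = $2,550
  $60,000 × 27% = $16,200
  $80,000 × 32% = $25,600
  $79,000 × 40% = $31,600
  → $75,950

$75,950 > $30,024, so the standard income tax governs.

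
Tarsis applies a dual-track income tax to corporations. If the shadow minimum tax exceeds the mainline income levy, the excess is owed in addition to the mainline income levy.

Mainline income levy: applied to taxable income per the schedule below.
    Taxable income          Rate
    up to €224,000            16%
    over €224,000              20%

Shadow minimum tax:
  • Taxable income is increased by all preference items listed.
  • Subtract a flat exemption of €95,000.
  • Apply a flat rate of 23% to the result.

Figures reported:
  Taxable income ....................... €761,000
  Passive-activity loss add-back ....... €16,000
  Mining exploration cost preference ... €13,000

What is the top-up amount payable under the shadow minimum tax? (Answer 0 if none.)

€16,610

Shadow minimum tax:
  Adjusted income: €761,000 + €16,000 + €13,000 = €790,000
  Less exemption €95,000 → base €695,000
  €695,000 × 23% = €159,850

Mainline income levy:
  €224,000 × 16% = €35,840
  €537,000 × 20% = €107,400
  → €143,240

Excess of shadow minimum tax over mainline income levy: €159,850 − €143,240 = €16,610.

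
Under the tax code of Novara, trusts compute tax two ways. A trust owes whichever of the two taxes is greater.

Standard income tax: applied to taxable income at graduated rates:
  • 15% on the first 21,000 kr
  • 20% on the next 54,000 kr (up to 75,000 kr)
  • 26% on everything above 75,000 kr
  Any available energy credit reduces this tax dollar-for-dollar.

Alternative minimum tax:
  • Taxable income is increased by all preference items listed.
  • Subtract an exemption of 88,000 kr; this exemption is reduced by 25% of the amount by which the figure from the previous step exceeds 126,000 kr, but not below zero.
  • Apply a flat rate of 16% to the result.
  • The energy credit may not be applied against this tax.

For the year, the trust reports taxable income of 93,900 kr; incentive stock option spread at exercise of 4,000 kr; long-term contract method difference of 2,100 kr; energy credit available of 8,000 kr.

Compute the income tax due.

10,864 kr

Alternative minimum tax:
  Adjusted income: 93,900 kr + 4,000 kr + 2,100 kr = 100,000 kr
  Exemption: 100,000 kr ≤ 126,000 kr, so full 88,000 kr applies
  Base: 100,000 kr − 88,000 kr = 12,000 kr
  12,000 kr × 16% = 1,920 kr

Standard income tax:
  21,000 kr × 15% = 3,150 kr
  54,000 kr × 20% = 10,800 kr
  18,900 kr × 26% = 4,914 kr
  → 18,864 kr
  Less energy credit 8,000 kr → 10,864 kr

10,864 kr > 1,920 kr, so the standard income tax governs.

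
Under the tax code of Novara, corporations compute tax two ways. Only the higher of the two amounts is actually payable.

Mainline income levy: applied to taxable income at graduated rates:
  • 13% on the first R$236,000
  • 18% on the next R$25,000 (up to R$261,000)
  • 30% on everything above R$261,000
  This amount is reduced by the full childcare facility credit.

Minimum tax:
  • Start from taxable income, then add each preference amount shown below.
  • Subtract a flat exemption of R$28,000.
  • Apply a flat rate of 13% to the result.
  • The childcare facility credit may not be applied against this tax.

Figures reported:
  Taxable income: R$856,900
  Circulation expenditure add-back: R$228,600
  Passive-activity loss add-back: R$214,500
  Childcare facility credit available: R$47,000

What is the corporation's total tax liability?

Minimum tax:
  Adjusted income: R$856,900 + R$228,600 + R$214,500 = R$1,300,000
  Less exemption R$28,000 → base R$1,272,000
  R$1,272,000 × 13% = R$165,360

Mainline income levy:
  R$236,000 × 13% = R$30,680
  R$25,000 × 18% = R$4,500
  R$595,900 × 30% = R$178,770
  → R$213,950
  Less childcare facility credit R$47,000 → R$166,950

R$166,950 > R$165,360, so the mainline income levy governs.

R$166,950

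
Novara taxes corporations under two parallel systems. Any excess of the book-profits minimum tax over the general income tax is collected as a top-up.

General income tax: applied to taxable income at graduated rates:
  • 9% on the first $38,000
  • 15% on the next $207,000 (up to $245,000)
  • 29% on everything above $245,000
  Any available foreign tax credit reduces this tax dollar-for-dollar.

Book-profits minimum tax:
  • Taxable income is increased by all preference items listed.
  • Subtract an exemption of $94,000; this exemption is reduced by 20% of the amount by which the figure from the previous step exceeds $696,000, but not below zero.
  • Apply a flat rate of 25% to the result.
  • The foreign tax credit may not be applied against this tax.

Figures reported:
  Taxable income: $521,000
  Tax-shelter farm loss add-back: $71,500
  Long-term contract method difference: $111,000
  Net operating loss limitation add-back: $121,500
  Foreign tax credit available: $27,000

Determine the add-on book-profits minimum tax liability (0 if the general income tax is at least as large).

$101,690

General income tax:
  $38,000 × 9% = $3,420
  $207,000 × 15% = $31,050
  $276,000 × 29% = $80,040
  → $114,510
  Less foreign tax credit $27,000 → $87,510

Book-profits minimum tax:
  Adjusted income: $521,000 + $71,500 + $111,000 + $121,500 = $825,000
  Exemption: $94,000 − 20% × ($825,000 − $696,000) = $94,000 − $25,800 = $68,200
  Base: $825,000 − $68,200 = $756,800
  $756,800 × 25% = $189,200

Excess of book-profits minimum tax over general income tax: $189,200 − $87,510 = $101,690.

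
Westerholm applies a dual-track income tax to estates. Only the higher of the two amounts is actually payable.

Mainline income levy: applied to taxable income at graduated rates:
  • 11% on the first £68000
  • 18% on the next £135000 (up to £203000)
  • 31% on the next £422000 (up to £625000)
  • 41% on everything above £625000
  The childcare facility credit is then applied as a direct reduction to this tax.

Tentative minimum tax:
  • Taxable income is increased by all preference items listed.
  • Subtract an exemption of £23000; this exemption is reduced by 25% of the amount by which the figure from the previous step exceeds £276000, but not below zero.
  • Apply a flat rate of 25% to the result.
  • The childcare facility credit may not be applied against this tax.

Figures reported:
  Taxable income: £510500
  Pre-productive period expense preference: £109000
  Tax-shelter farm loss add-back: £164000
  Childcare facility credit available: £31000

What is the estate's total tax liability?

Tentative minimum tax:
  Adjusted income: £510500 + £109000 + £164000 = £783500
  Exemption: 25% × (£783500 − £276000) = £126875 ≥ £23000, so the exemption is fully phased out
  Base: £783500 − £0 = £783500
  £783500 × 25% = £195875

Mainline income levy:
  £68000 × 11% = £7480
  £135000 × 18% = £24300
  £307500 × 31% = £95325
  → £127105
  Less childcare facility credit £31000 → £96105

£195875 > £96105, so the tentative minimum tax is the binding amount.

£195875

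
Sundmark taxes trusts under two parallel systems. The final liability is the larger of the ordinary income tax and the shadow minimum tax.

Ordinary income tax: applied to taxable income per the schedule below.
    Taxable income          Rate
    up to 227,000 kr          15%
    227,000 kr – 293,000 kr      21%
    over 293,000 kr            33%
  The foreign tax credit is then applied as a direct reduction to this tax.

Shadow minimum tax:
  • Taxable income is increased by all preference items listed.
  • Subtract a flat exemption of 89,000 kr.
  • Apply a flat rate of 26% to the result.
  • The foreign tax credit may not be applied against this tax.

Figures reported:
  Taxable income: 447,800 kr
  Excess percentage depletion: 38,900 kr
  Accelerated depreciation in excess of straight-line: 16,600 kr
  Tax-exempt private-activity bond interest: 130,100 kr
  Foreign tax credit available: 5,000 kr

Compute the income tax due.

141,544 kr

Shadow minimum tax:
  Adjusted income: 447,800 kr + 38,900 kr + 16,600 kr + 130,100 kr = 633,400 kr
  Less exemption 89,000 kr → base 544,400 kr
  544,400 kr × 26% = 141,544 kr

Ordinary income tax:
  227,000 kr × 15% = 34,050 kr
  66,000 kr × 21% = 13,860 kr
  154,800 kr × 33% = 51,084 kr
  → 98,994 kr
  Less foreign tax credit 5,000 kr → 93,994 kr

141,544 kr > 93,994 kr, so the shadow minimum tax is the binding amount.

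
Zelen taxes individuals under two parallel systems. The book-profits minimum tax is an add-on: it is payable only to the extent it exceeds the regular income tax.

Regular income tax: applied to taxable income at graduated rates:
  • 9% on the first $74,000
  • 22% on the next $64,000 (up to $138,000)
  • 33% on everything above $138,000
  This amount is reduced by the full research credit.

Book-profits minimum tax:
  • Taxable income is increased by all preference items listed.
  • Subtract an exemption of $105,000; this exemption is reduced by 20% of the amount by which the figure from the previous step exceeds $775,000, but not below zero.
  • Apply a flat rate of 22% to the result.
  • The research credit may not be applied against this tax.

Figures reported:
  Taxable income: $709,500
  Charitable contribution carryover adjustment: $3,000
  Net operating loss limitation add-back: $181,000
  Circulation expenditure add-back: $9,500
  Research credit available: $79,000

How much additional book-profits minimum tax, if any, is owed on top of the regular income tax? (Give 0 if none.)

Book-profits minimum tax:
  Adjusted income: $709,500 + $3,000 + $181,000 + $9,500 = $903,000
  Exemption: $105,000 − 20% × ($903,000 − $775,000) = $105,000 − $25,600 = $79,400
  Base: $903,000 − $79,400 = $823,600
  $823,600 × 22% = $181,192

Regular income tax:
  $74,000 × 9% = $6,660
  $64,000 × 22% = $14,080
  $571,500 × 33% = $188,595
  → $209,335
  Less research credit $79,000 → $130,335

Excess of book-profits minimum tax over regular income tax: $181,192 − $130,335 = $50,857.

$50,857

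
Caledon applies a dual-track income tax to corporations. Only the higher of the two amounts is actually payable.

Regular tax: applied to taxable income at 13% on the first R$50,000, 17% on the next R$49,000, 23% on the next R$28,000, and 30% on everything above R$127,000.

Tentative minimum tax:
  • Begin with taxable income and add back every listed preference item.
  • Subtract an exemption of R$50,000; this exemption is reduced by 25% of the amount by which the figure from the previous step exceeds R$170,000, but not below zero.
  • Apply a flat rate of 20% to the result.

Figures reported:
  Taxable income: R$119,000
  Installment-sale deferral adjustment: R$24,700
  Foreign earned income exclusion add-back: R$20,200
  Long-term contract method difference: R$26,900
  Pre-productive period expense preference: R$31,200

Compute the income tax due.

R$37,000

Tentative minimum tax:
  Adjusted income: R$119,000 + R$24,700 + R$20,200 + R$26,900 + R$31,200 = R$222,000
  Exemption: R$50,000 − 25% × (R$222,000 − R$170,000) = R$50,000 − R$13,000 = R$37,000
  Base: R$222,000 − R$37,000 = R$185,000
  R$185,000 × 20% = R$37,000

Regular tax:
  R$50,000 × 13% = R$6,500
  R$49,000 × 17% = R$8,330
  R$20,000 × 23% = R$4,600
  → R$19,430

R$37,000 > R$19,430, so the tentative minimum tax is the binding amount.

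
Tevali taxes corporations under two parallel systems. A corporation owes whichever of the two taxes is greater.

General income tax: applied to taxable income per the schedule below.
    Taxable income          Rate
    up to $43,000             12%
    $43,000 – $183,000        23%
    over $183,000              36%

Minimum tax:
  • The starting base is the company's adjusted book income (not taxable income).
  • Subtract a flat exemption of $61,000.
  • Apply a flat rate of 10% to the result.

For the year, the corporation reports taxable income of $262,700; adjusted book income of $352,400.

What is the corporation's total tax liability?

$66,052

Minimum tax:
  Base (adjusted book income): $352,400
  Less exemption $61,000 → base $291,400
  $291,400 × 10% = $29,140

General income tax:
  $43,000 × 12% = $5,160
  $140,000 × 23% = $32,200
  $79,700 × 36% = $28,692
  → $66,052

$66,052 > $29,140, so the general income tax governs.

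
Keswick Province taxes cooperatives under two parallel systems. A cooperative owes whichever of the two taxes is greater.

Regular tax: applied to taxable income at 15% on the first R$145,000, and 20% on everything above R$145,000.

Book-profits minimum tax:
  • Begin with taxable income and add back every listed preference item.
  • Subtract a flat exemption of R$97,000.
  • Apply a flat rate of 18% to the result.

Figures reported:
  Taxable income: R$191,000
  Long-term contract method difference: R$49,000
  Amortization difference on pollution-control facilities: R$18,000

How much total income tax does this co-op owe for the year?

Book-profits minimum tax:
  Adjusted income: R$191,000 + R$49,000 + R$18,000 = R$258,000
  Less exemption R$97,000 → base R$161,000
  R$161,000 × 18% = R$28,980

Regular tax:
  R$145,000 × 15% = R$21,750
  R$46,000 × 20% = R$9,200
  → R$30,950

R$30,950 > R$28,980, so the regular tax governs.

R$30,950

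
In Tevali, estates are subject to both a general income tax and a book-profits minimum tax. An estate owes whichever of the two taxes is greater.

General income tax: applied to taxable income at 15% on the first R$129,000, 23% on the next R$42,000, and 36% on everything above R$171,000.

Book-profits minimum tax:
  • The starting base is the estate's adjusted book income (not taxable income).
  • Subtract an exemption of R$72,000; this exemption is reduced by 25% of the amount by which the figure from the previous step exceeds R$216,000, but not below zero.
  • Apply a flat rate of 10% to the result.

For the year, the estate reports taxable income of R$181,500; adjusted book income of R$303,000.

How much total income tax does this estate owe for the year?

General income tax:
  R$129,000 × 15% = R$19,350
  R$42,000 × 23% = R$9,660
  R$10,500 × 36% = R$3,780
  → R$32,790

Book-profits minimum tax:
  Base (adjusted book income): R$303,000
  Exemption: R$72,000 − 25% × (R$303,000 − R$216,000) = R$72,000 − R$21,750 = R$50,250
  Base: R$303,000 − R$50,250 = R$252,750
  R$252,750 × 10% = R$25,275

R$32,790 > R$25,275, so the general income tax governs.

R$32,790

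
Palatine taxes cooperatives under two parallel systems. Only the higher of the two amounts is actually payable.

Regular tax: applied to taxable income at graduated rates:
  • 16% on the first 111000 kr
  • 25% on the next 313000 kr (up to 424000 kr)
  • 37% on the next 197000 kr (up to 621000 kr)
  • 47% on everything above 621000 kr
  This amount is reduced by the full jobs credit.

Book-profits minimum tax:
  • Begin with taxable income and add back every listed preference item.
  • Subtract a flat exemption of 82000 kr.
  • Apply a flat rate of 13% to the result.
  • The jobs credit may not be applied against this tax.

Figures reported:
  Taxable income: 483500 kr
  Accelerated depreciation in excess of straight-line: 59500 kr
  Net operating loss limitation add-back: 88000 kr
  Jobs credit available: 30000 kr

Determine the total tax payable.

88025 kr

Book-profits minimum tax:
  Adjusted income: 483500 kr + 59500 kr + 88000 kr = 631000 kr
  Less exemption 82000 kr → base 549000 kr
  549000 kr × 13% = 71370 kr

Regular tax:
  111000 kr × 16% = 17760 kr
  313000 kr × 25% = 78250 kr
  59500 kr × 37% = 22015 kr
  → 118025 kr
  Less jobs credit 30000 kr → 88025 kr

88025 kr > 71370 kr, so the regular tax governs.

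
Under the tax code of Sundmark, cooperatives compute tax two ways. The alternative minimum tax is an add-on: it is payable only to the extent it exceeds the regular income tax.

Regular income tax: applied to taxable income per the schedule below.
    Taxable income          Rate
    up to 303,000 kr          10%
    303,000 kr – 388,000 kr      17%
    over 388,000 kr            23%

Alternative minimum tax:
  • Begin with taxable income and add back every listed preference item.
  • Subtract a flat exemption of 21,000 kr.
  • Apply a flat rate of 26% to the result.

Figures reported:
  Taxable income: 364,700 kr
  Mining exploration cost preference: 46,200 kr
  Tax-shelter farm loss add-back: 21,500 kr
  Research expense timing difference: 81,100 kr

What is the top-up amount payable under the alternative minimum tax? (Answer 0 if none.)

Alternative minimum tax:
  Adjusted income: 364,700 kr + 46,200 kr + 21,500 kr + 81,100 kr = 513,500 kr
  Less exemption 21,000 kr → base 492,500 kr
  492,500 kr × 26% = 128,050 kr

Regular income tax:
  303,000 kr × 10% = 30,300 kr
  61,700 kr × 17% = 10,489 kr
  → 40,789 kr

Excess of alternative minimum tax over regular income tax: 128,050 kr − 40,789 kr = 87,261 kr.

87,261 kr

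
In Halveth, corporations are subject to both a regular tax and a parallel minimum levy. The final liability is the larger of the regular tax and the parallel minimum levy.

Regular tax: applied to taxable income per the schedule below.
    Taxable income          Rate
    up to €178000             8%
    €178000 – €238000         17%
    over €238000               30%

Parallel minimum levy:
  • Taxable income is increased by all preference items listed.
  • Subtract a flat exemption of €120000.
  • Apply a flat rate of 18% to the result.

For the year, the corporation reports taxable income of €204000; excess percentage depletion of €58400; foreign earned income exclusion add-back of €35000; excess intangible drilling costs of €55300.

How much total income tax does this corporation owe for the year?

€41886

Parallel minimum levy:
  Adjusted income: €204000 + €58400 + €35000 + €55300 = €352700
  Less exemption €120000 → base €232700
  €232700 × 18% = €41886

Regular tax:
  €178000 × 8% = €14240
  €26000 × 17% = €4420
  → €18660

€41886 > €18660, so the parallel minimum levy is the binding amount.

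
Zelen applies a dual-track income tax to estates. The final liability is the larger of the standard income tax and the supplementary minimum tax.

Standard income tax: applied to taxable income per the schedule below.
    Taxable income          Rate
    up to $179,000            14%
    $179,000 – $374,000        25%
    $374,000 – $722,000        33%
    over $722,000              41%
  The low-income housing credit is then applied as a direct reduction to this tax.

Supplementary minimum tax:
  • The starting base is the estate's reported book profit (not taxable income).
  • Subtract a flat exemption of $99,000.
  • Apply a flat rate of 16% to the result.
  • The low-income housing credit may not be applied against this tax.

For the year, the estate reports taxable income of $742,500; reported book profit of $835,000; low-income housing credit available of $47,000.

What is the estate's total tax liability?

Standard income tax:
  $179,000 × 14% = $25,060
  $195,000 × 25% = $48,750
  $348,000 × 33% = $114,840
  $20,500 × 41% = $8,405
  → $197,055
  Less low-income housing credit $47,000 → $150,055

Supplementary minimum tax:
  Base (reported book profit): $835,000
  Less exemption $99,000 → base $736,000
  $736,000 × 16% = $117,760

$150,055 > $117,760, so the standard income tax governs.

$150,055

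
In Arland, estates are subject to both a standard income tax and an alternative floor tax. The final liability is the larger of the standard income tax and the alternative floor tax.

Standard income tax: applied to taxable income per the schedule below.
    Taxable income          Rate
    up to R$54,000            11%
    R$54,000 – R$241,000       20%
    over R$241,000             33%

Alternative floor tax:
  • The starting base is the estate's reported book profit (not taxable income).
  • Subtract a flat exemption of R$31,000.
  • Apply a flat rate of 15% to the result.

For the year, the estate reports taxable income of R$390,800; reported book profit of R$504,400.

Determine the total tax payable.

R$92,774

Alternative floor tax:
  Base (reported book profit): R$504,400
  Less exemption R$31,000 → base R$473,400
  R$473,400 × 15% = R$71,010

Standard income tax:
  R$54,000 × 11% = R$5,940
  R$187,000 × 20% = R$37,400
  R$149,800 × 33% = R$49,434
  → R$92,774

R$92,774 > R$71,010, so the standard income tax governs.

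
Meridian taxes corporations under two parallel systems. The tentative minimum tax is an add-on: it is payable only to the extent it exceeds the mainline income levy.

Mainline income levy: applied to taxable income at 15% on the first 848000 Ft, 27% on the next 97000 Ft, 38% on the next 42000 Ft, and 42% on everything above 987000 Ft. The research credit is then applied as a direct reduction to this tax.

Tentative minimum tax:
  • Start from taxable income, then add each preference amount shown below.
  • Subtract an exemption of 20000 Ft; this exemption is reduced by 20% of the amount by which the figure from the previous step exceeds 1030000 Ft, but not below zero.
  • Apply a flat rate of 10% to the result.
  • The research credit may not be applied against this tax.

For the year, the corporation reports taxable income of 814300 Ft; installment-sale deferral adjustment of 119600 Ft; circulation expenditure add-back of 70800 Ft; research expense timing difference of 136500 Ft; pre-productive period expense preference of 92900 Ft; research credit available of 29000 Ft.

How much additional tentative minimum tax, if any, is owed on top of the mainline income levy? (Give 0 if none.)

30265 Ft

Mainline income levy:
  814300 Ft × 15% = 122145 Ft
  Less research credit 29000 Ft → 93145 Ft

Tentative minimum tax:
  Adjusted income: 814300 Ft + 119600 Ft + 70800 Ft + 136500 Ft + 92900 Ft = 1234100 Ft
  Exemption: 20% × (1234100 Ft − 1030000 Ft) = 40820 Ft ≥ 20000 Ft, so the exemption is fully phased out
  Base: 1234100 Ft − 0 Ft = 1234100 Ft
  1234100 Ft × 10% = 123410 Ft

Excess of tentative minimum tax over mainline income levy: 123410 Ft − 93145 Ft = 30265 Ft.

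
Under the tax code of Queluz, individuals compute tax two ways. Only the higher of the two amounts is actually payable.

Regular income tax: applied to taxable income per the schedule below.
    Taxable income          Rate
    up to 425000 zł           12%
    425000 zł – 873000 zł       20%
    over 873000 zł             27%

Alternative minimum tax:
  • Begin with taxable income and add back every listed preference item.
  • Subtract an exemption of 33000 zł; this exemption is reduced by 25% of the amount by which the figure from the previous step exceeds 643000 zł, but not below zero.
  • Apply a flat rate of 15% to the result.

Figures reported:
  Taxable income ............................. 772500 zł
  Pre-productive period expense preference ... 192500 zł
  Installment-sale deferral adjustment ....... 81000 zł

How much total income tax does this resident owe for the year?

156900 zł

Alternative minimum tax:
  Adjusted income: 772500 zł + 192500 zł + 81000 zł = 1046000 zł
  Exemption: 25% × (1046000 zł − 643000 zł) = 100750 zł ≥ 33000 zł, so the exemption is fully phased out
  Base: 1046000 zł − 0 zł = 1046000 zł
  1046000 zł × 15% = 156900 zł

Regular income tax:
  425000 zł × 12% = 51000 zł
  347500 zł × 20% = 69500 zł
  → 120500 zł

156900 zł > 120500 zł, so the alternative minimum tax is the binding amount.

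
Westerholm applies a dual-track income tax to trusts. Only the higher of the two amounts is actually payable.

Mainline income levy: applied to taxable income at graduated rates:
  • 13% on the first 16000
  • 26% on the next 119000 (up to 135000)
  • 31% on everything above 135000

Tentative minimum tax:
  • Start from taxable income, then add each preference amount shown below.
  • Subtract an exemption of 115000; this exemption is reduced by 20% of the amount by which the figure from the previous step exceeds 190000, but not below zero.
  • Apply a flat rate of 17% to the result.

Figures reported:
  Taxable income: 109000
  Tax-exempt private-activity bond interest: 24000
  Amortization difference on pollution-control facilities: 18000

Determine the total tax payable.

26260

Mainline income levy:
  16000 × 13% = 2080
  93000 × 26% = 24180
  → 26260

Tentative minimum tax:
  Adjusted income: 109000 + 24000 + 18000 = 151000
  Exemption: 151000 ≤ 190000, so full 115000 applies
  Base: 151000 − 115000 = 36000
  36000 × 17% = 6120

26260 > 6120, so the mainline income levy governs.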